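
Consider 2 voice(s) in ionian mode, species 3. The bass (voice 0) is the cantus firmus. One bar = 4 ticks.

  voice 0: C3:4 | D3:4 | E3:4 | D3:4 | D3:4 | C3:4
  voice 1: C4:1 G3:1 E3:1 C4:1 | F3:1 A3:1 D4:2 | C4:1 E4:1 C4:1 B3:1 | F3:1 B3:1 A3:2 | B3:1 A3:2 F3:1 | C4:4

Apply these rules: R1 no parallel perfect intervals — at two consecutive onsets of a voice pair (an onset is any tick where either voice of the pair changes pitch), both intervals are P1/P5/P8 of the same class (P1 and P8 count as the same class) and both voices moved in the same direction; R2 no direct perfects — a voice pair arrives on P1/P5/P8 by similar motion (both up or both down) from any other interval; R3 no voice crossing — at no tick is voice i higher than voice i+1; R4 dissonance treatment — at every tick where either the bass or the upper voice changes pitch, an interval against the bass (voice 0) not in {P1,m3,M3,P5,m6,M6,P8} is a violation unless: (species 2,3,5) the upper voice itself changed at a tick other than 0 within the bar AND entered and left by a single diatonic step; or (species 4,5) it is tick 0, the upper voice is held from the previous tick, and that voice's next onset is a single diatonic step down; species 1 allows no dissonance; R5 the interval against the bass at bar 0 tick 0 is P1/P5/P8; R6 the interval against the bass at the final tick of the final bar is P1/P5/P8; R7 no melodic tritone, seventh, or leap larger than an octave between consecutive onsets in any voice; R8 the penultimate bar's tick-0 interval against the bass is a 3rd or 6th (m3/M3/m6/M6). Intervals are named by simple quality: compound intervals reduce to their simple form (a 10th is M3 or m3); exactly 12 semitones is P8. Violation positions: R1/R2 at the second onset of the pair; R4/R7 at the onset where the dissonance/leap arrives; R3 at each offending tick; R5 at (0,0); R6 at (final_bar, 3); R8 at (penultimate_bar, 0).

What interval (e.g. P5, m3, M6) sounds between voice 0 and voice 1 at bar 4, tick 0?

M6

voice 0=D3 voice 1=B3 -> M6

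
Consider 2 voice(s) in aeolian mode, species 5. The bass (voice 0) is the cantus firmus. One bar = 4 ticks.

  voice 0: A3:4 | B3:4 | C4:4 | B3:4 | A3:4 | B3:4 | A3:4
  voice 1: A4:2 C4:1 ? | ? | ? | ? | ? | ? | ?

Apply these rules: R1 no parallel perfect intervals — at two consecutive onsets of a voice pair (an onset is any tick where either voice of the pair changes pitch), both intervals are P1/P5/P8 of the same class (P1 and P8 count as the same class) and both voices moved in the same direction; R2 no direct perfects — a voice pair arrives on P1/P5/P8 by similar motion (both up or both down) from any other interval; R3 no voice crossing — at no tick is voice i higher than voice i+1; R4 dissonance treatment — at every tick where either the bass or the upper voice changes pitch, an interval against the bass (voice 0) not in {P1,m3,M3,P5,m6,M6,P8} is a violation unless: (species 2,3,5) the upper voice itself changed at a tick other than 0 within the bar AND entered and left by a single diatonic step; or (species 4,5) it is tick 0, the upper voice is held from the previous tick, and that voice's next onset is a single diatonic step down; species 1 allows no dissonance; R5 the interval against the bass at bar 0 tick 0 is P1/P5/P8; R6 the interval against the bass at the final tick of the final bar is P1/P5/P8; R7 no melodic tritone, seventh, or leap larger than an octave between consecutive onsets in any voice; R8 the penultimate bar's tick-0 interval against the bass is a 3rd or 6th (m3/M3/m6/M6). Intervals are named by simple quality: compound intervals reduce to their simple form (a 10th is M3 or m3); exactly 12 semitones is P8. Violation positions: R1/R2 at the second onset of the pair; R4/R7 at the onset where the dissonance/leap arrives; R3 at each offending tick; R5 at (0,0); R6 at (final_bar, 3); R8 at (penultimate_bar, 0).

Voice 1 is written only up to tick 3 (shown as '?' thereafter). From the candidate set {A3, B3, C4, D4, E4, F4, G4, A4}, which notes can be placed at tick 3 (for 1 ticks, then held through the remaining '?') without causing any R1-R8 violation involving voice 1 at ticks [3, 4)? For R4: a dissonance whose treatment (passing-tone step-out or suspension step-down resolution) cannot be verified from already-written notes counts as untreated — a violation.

A3: legal
B3: violates R4
C4: legal
D4: violates R4
E4: legal
F4: legal
G4: violates R4
A4: legal

{A3, A4, C4, E4, F4}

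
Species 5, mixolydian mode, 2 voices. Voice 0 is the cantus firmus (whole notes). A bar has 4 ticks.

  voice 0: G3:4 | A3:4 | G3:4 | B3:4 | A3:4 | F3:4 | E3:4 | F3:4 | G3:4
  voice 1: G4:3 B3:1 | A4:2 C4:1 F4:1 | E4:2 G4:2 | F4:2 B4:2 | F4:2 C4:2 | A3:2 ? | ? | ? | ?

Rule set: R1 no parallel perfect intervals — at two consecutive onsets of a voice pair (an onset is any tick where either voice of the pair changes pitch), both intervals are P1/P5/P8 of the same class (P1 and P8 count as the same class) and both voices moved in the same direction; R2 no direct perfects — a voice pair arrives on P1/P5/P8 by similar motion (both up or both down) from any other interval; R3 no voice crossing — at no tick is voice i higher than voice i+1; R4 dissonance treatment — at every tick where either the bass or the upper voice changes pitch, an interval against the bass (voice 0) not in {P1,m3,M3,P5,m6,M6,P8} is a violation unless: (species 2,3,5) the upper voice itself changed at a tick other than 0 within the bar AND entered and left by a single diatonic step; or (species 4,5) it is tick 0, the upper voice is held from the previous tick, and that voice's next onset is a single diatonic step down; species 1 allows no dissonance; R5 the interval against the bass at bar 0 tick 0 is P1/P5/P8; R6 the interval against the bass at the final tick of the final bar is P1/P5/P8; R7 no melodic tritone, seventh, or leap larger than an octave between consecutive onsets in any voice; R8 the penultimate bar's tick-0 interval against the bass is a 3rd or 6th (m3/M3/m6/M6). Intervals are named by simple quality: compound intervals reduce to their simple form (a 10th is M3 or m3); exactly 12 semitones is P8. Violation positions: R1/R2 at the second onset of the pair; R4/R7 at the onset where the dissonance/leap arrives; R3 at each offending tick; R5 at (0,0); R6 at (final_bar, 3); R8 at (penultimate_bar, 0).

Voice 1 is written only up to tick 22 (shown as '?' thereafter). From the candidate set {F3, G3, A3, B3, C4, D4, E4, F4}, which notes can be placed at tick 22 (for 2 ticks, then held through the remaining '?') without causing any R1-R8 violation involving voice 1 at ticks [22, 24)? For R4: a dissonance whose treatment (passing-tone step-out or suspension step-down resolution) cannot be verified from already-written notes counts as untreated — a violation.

{A3, C4, D4, F3, F4}

F3: legal
G3: violates R4
A3: legal
B3: violates R4
C4: legal
D4: legal
E4: violates R4
F4: legal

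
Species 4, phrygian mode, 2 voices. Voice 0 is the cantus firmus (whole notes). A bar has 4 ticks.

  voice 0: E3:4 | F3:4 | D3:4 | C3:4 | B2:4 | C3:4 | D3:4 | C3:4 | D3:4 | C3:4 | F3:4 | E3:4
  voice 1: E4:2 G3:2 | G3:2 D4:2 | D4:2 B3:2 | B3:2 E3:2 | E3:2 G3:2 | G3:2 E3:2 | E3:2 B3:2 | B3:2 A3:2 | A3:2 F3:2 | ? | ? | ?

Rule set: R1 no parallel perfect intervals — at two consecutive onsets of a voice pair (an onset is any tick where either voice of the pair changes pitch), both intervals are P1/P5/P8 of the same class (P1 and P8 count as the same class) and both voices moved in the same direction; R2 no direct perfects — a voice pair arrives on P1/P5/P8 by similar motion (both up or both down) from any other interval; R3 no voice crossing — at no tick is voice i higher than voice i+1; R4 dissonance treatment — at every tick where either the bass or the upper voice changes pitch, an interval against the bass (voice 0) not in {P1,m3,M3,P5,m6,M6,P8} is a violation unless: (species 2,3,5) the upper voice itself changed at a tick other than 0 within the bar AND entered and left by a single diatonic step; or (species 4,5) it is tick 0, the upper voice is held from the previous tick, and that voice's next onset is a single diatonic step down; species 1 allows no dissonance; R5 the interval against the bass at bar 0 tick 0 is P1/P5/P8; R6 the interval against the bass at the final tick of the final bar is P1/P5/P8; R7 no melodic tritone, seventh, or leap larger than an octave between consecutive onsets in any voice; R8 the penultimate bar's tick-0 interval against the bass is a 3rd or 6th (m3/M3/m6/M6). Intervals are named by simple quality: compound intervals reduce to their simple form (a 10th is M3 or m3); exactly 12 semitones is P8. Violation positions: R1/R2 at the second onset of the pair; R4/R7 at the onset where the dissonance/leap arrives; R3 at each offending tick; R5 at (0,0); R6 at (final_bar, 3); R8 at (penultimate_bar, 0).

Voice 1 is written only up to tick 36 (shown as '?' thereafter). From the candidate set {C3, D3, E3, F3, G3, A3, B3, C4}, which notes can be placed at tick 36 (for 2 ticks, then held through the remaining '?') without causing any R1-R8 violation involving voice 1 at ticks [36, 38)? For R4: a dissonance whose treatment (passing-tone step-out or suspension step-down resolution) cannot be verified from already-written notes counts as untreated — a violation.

C3: violates R2
D3: violates R4
E3: legal
F3: violates R4
G3: legal
A3: legal
B3: violates R4,R7
C4: legal

{A3, C4, E3, G3}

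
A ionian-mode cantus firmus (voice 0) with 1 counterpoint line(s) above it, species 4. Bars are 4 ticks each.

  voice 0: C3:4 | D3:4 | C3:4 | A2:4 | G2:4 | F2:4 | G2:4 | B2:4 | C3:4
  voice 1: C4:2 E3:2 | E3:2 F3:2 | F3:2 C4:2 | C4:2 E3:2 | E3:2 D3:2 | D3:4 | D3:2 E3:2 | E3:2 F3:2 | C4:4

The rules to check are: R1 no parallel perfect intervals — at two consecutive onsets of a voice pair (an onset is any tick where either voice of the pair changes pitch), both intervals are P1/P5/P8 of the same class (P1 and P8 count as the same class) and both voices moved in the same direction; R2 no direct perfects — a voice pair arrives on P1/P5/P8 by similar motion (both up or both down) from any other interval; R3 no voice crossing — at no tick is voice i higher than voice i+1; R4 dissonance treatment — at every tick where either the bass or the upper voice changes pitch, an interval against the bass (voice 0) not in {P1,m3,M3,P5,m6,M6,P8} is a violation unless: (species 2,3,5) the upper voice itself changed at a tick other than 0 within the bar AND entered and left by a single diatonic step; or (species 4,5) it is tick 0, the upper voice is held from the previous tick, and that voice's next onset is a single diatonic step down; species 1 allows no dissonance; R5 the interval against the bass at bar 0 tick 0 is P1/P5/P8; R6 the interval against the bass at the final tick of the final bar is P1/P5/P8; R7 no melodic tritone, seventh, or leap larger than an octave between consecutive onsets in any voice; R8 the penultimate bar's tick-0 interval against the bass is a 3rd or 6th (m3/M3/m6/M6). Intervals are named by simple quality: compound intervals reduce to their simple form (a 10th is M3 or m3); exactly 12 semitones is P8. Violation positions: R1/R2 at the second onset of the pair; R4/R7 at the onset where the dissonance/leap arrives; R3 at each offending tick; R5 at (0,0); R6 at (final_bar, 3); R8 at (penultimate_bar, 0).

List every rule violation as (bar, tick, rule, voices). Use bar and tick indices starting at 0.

(1, 0, R4, (0, 1))
(2, 0, R4, (0, 1))
(7, 0, R4, (0, 1))
(7, 0, R8, (0, 1))
(7, 2, R4, (0, 1))
(8, 0, R2, (0, 1))

bar 0: v0=C3 v1=C4 downbeat P8
bar 1: v0=D3 v1=E3 downbeat M2
bar 2: v0=C3 v1=F3 downbeat P4
bar 3: v0=A2 v1=C4 downbeat m3
bar 4: v0=G2 v1=E3 downbeat M6
bar 5: v0=F2 v1=D3 downbeat M6
bar 6: v0=G2 v1=D3 downbeat P5
bar 7: v0=B2 v1=E3 downbeat P4
bar 8: v0=C3 v1=C4 downbeat P8
  -> R4 @ bar 1 tick 0 v(0, 1): D3/E3 M2 untreated
  -> R4 @ bar 2 tick 0 v(0, 1): C3/F3 P4 untreated
  -> R4 @ bar 7 tick 0 v(0, 1): B2/E3 P4 untreated
  -> R8 @ bar 7 tick 0 v(0, 1): penult P4 not 3rd/6th
  -> R4 @ bar 7 tick 2 v(0, 1): B2/F3 TT untreated
  -> R2 @ bar 8 tick 0 v(0, 1): B2/F3 TT -> C3/C4 P8 similar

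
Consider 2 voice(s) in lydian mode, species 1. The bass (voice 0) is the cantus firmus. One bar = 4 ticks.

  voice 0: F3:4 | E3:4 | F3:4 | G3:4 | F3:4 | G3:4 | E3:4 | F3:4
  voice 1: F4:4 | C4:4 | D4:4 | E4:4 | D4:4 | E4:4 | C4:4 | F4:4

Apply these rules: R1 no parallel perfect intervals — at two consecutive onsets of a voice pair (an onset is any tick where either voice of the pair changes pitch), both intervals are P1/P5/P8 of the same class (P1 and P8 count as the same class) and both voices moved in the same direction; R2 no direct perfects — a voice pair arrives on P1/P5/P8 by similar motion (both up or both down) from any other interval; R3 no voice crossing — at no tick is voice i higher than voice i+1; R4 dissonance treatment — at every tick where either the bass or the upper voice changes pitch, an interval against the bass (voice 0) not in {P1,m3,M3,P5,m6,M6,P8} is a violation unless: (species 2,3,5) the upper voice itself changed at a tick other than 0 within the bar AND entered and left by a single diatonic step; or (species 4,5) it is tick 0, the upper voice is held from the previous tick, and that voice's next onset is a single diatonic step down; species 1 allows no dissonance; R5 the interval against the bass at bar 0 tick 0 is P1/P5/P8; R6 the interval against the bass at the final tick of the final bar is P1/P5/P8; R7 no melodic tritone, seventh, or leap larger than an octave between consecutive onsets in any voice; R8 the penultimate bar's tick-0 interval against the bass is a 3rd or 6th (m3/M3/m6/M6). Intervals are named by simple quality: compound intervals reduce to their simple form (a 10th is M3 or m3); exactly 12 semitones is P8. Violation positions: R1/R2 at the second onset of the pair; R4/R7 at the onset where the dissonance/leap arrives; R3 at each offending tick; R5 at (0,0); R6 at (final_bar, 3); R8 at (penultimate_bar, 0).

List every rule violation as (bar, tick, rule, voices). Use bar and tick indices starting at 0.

(7, 0, R2, (0, 1))

bar 0: v0=F3 v1=F4 downbeat P8
bar 1: v0=E3 v1=C4 downbeat m6
bar 2: v0=F3 v1=D4 downbeat M6
bar 3: v0=G3 v1=E4 downbeat M6
bar 4: v0=F3 v1=D4 downbeat M6
bar 5: v0=G3 v1=E4 downbeat M6
bar 6: v0=E3 v1=C4 downbeat m6
bar 7: v0=F3 v1=F4 downbeat P8
  -> R2 @ bar 7 tick 0 v(0, 1): E3/C4 m6 -> F3/F4 P8 similar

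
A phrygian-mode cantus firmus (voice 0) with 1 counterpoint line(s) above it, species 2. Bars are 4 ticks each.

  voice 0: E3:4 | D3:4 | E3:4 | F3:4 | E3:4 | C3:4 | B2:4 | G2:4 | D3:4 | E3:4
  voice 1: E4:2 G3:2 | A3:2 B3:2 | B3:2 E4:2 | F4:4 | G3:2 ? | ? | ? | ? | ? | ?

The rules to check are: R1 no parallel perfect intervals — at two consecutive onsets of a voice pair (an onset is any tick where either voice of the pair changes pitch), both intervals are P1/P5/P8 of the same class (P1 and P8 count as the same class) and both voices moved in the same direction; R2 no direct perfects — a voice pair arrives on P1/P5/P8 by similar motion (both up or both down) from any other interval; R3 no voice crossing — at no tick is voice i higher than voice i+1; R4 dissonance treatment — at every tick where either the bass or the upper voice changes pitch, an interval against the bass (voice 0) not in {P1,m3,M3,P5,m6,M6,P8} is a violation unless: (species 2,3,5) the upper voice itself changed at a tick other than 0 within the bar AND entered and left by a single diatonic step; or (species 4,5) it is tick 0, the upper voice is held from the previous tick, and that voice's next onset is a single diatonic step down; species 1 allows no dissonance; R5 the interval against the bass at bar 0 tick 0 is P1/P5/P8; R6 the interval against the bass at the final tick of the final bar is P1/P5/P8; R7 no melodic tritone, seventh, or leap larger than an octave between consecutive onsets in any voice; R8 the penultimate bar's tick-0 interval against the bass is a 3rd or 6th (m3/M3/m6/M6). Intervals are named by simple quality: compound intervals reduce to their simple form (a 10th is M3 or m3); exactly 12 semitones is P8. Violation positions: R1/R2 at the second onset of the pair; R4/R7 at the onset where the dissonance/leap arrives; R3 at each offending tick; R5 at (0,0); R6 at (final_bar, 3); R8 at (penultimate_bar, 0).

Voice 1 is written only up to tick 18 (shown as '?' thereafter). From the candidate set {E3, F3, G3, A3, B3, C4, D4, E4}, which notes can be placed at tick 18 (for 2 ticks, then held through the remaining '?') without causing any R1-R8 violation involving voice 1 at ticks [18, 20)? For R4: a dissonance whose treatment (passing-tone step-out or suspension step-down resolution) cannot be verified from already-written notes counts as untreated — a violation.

E3: legal
F3: violates R4
G3: legal
A3: violates R4
B3: legal
C4: legal
D4: violates R4
E4: legal

{B3, C4, E3, E4, G3}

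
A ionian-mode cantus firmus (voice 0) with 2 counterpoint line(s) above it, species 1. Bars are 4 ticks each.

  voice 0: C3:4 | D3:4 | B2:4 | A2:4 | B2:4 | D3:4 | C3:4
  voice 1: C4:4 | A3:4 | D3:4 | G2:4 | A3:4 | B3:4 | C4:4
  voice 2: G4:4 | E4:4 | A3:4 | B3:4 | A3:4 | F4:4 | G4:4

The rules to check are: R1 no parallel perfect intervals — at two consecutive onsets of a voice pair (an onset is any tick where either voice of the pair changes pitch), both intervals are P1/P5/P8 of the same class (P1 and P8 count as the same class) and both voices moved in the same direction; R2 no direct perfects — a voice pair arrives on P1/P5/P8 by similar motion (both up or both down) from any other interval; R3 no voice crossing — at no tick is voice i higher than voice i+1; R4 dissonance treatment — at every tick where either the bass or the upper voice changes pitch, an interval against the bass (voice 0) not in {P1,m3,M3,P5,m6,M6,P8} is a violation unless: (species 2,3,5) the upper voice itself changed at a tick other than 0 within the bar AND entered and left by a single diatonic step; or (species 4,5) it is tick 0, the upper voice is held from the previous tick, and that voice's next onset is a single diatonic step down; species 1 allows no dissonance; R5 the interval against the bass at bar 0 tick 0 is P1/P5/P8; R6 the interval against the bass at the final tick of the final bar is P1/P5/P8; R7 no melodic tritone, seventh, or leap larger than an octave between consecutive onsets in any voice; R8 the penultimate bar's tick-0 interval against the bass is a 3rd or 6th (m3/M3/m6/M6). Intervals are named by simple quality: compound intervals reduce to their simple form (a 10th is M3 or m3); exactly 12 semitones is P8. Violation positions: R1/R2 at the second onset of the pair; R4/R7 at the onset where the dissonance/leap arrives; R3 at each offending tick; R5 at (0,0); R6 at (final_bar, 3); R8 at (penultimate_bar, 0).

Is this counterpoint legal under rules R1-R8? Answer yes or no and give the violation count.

bar 0: v0=C3 v1=C4 v2=G4 (P5)
bar 1: v0=D3 v1=A3 v2=E4 (M2)
bar 2: v0=B2 v1=D3 v2=A3 (m7)
bar 3: v0=A2 v1=G2 v2=B3 (M2)
bar 4: v0=B2 v1=A3 v2=A3 (m7)
bar 5: v0=D3 v1=B3 v2=F4 (m3)
bar 6: v0=C3 v1=C4 v2=G4 (P5)
  R1 @ bar1.0: C4/G4 P5 -> A3/E4 P5 similar
  R4 @ bar1.0: D3/E4 M2 untreated
  R1 @ bar2.0: A3/E4 P5 -> D3/A3 P5 similar
  R4 @ bar2.0: B2/A3 m7 untreated
  R3 @ bar3.0: A2 above G2
  R4 @ bar3.0: A2/G2 M2 untreated
  R4 @ bar3.0: A2/B3 M2 untreated
  R3 @ bar3.1: A2 above G2
  R3 @ bar3.2: A2 above G2
  R3 @ bar3.3: A2 above G2
  R4 @ bar4.0: B2/A3 m7 untreated
  R4 @ bar4.0: B2/A3 m7 untreated
  R7 @ bar4.0: G2->A3 leap 14st
  R2 @ bar6.0: B3/F4 TT -> C4/G4 P5 similar

No (14 violations)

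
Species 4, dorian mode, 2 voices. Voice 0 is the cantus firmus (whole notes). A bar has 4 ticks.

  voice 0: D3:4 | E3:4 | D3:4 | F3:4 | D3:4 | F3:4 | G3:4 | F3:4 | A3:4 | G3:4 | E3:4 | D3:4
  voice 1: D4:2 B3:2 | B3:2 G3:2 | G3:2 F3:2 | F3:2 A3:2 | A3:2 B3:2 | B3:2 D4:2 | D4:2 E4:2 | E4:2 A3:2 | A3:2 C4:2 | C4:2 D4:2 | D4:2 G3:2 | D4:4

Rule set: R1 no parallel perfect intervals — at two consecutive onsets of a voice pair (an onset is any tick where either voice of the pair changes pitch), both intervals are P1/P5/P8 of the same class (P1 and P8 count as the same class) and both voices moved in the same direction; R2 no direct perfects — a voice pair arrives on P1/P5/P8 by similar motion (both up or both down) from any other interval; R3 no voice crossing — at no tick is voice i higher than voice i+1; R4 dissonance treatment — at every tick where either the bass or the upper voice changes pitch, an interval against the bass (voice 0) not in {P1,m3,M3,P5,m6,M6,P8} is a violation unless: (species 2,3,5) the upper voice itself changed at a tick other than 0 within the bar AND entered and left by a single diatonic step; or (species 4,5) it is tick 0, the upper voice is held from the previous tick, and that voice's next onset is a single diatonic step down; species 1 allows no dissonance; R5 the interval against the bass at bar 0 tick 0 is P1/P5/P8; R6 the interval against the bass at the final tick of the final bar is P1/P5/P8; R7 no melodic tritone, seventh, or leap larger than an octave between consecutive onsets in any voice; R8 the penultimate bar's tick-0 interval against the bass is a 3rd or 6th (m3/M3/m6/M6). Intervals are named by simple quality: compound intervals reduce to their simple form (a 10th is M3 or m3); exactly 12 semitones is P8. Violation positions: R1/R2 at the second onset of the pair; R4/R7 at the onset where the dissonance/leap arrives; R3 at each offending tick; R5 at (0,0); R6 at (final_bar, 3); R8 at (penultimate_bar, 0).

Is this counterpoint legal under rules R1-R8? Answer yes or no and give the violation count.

bar 0: v0=D3 v1=D4 (P8)
bar 1: v0=E3 v1=B3 (P5)
bar 2: v0=D3 v1=G3 (P4)
bar 3: v0=F3 v1=F3 (P1)
bar 4: v0=D3 v1=A3 (P5)
bar 5: v0=F3 v1=B3 (TT)
bar 6: v0=G3 v1=D4 (P5)
bar 7: v0=F3 v1=E4 (M7)
bar 8: v0=A3 v1=A3 (P1)
bar 9: v0=G3 v1=C4 (P4)
bar 10: v0=E3 v1=D4 (m7)
bar 11: v0=D3 v1=D4 (P8)
  R4 @ bar5.0: F3/B3 TT untreated
  R4 @ bar7.0: F3/E4 M7 untreated
  R4 @ bar9.0: G3/C4 P4 untreated
  R4 @ bar10.0: E3/D4 m7 untreated
  R8 @ bar10.0: penult m7 not 3rd/6th

No (5 violations)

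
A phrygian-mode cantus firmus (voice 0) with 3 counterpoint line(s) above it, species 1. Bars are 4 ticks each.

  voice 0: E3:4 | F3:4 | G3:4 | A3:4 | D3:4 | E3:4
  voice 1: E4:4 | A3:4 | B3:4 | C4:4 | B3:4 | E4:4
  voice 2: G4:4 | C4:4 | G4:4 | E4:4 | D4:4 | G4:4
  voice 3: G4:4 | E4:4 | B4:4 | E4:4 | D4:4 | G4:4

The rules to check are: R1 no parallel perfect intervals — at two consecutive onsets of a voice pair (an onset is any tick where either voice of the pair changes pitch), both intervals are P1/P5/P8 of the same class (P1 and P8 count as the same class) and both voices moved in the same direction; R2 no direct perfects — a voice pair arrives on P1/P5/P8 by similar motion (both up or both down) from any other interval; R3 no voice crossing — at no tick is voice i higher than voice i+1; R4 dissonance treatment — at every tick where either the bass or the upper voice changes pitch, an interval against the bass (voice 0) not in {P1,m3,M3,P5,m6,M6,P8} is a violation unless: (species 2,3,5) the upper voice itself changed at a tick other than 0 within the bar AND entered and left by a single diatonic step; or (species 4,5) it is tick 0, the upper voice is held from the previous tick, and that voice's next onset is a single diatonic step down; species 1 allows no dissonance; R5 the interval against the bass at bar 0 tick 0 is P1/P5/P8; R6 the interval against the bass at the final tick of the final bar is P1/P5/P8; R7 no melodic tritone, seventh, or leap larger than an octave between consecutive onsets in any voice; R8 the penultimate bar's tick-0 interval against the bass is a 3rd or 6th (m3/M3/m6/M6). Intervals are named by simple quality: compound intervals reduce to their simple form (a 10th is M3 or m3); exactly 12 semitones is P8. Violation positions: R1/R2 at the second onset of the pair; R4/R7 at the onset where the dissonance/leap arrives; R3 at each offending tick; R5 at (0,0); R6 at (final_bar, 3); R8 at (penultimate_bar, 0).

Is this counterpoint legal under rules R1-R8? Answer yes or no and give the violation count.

No (16 violations)

bar 0: v0=E3 v1=E4 v2=G4 v3=G4 (m3)
bar 1: v0=F3 v1=A3 v2=C4 v3=E4 (M7)
bar 2: v0=G3 v1=B3 v2=G4 v3=B4 (M3)
bar 3: v0=A3 v1=C4 v2=E4 v3=E4 (P5)
bar 4: v0=D3 v1=B3 v2=D4 v3=D4 (P8)
bar 5: v0=E3 v1=E4 v2=G4 v3=G4 (m3)
  R5 @ bar0.0: opens on m3
  R5 @ bar0.0: opens on m3
  R2 @ bar1.0: E4/G4 m3 -> A3/E4 P5 similar
  R4 @ bar1.0: F3/E4 M7 untreated
  R2 @ bar2.0: F3/C4 P5 -> G3/G4 P8 similar
  R2 @ bar2.0: A3/E4 P5 -> B3/B4 P8 similar
  R2 @ bar3.0: G4/B4 M3 -> E4/E4 P1 similar
  R1 @ bar4.0: E4/E4 P1 -> D4/D4 P1 similar
  R2 @ bar4.0: A3/E4 P5 -> D3/D4 P8 similar
  R2 @ bar4.0: A3/E4 P5 -> D3/D4 P8 similar
  R8 @ bar4.0: penult P8 not 3rd/6th
  R8 @ bar4.0: penult P8 not 3rd/6th
  R1 @ bar5.0: D4/D4 P1 -> G4/G4 P1 similar
  R2 @ bar5.0: D3/B3 M6 -> E3/E4 P8 similar
  R6 @ bar5.3: closes on m3
  R6 @ bar5.3: closes on m3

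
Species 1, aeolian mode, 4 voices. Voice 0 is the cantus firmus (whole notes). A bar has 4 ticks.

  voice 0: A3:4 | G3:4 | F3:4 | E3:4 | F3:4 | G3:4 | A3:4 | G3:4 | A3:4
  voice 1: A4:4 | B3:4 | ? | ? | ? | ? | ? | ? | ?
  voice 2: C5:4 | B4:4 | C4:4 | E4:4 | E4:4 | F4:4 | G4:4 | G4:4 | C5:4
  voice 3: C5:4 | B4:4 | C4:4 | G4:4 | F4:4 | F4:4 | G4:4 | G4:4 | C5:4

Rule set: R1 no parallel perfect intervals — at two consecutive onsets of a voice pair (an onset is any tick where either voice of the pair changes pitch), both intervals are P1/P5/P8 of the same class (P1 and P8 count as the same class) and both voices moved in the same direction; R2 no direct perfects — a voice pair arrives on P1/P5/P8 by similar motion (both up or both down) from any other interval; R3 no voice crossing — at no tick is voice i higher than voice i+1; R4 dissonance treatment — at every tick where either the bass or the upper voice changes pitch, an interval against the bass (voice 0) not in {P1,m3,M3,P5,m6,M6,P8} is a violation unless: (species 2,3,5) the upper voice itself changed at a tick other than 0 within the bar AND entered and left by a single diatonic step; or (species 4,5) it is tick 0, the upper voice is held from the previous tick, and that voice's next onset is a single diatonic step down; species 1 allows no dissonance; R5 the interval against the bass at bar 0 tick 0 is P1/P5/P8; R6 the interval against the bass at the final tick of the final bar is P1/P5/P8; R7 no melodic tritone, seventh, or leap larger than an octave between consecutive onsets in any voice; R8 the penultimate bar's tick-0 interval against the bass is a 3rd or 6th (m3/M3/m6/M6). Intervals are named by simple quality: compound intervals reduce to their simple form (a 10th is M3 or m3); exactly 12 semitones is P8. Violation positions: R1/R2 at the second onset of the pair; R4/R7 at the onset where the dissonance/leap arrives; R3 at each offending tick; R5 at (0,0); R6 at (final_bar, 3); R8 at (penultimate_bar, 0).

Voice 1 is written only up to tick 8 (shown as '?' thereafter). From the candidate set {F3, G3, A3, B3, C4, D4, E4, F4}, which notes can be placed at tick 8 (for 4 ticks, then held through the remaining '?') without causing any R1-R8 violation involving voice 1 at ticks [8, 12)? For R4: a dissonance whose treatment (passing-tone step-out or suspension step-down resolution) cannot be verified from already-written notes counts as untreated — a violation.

{A3, C4}

F3: violates R2,R7
G3: violates R4
A3: legal
B3: violates R4
C4: legal
D4: violates R3
E4: violates R3,R4
F4: violates R3,R7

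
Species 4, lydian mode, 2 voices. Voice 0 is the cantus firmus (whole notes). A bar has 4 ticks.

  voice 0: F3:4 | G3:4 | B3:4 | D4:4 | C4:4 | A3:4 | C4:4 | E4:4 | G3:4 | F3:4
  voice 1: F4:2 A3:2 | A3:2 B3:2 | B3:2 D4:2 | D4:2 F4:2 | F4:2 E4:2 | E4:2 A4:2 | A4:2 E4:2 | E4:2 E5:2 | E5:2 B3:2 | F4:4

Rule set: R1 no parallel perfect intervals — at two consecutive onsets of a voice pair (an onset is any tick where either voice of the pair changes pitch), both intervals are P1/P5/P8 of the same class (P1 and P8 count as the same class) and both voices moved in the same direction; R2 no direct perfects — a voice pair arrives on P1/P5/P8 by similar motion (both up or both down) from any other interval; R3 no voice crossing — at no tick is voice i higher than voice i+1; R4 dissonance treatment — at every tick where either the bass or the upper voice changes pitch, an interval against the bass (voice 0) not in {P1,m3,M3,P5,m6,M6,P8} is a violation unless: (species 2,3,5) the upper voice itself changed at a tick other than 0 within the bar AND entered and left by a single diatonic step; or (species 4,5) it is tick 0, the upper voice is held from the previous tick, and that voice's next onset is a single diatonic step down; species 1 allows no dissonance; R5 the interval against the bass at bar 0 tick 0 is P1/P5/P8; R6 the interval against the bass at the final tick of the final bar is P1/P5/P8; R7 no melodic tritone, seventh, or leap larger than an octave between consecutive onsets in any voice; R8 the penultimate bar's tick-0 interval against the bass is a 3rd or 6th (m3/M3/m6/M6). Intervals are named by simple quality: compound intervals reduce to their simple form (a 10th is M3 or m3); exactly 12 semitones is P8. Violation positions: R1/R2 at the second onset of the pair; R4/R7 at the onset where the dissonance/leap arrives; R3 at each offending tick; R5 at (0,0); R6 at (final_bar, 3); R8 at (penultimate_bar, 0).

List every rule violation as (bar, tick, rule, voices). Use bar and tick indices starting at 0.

(1, 0, R4, (0, 1))
(8, 2, R7, (1,))
(9, 0, R7, (1,))

bar 0: v0=F3 v1=F4 downbeat P8
bar 1: v0=G3 v1=A3 downbeat M2
bar 2: v0=B3 v1=B3 downbeat P1
bar 3: v0=D4 v1=D4 downbeat P1
bar 4: v0=C4 v1=F4 downbeat P4
bar 5: v0=A3 v1=E4 downbeat P5
bar 6: v0=C4 v1=A4 downbeat M6
bar 7: v0=E4 v1=E4 downbeat P1
bar 8: v0=G3 v1=E5 downbeat M6
bar 9: v0=F3 v1=F4 downbeat P8
  -> R4 @ bar 1 tick 0 v(0, 1): G3/A3 M2 untreated
  -> R7 @ bar 8 tick 2 v(1,): E5->B3 leap 17st
  -> R7 @ bar 9 tick 0 v(1,): B3->F4 leap 6st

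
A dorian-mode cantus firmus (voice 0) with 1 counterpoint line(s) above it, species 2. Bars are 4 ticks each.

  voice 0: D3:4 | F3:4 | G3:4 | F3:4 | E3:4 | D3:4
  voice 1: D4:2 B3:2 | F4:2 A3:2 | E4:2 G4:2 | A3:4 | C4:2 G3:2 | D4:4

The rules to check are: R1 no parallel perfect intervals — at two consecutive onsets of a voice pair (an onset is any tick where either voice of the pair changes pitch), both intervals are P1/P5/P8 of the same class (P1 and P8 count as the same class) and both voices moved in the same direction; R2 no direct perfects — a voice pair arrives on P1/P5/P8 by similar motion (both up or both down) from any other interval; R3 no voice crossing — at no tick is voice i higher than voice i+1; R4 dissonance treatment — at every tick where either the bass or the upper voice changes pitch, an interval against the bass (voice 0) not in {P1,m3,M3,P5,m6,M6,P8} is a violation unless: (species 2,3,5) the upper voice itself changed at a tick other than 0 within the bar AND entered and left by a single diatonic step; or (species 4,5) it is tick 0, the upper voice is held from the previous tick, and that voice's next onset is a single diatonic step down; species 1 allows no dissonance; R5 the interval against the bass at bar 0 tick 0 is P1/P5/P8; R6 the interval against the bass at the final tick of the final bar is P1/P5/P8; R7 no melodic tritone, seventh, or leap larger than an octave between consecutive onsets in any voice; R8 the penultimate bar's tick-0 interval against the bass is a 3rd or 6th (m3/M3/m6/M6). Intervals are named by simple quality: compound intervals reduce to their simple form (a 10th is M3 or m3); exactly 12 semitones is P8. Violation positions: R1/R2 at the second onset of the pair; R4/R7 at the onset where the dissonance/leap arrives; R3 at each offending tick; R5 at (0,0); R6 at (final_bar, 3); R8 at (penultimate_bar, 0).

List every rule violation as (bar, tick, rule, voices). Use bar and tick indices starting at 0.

bar 0: v0=D3 v1=D4 downbeat P8
bar 1: v0=F3 v1=F4 downbeat P8
bar 2: v0=G3 v1=E4 downbeat M6
bar 3: v0=F3 v1=A3 downbeat M3
bar 4: v0=E3 v1=C4 downbeat m6
bar 5: v0=D3 v1=D4 downbeat P8
  -> R2 @ bar 1 tick 0 v(0, 1): D3/B3 M6 -> F3/F4 P8 similar
  -> R7 @ bar 1 tick 0 v(1,): B3->F4 leap 6st
  -> R7 @ bar 3 tick 0 v(1,): G4->A3 leap 10st

(1, 0, R2, (0, 1))
(1, 0, R7, (1,))
(3, 0, R7, (1,))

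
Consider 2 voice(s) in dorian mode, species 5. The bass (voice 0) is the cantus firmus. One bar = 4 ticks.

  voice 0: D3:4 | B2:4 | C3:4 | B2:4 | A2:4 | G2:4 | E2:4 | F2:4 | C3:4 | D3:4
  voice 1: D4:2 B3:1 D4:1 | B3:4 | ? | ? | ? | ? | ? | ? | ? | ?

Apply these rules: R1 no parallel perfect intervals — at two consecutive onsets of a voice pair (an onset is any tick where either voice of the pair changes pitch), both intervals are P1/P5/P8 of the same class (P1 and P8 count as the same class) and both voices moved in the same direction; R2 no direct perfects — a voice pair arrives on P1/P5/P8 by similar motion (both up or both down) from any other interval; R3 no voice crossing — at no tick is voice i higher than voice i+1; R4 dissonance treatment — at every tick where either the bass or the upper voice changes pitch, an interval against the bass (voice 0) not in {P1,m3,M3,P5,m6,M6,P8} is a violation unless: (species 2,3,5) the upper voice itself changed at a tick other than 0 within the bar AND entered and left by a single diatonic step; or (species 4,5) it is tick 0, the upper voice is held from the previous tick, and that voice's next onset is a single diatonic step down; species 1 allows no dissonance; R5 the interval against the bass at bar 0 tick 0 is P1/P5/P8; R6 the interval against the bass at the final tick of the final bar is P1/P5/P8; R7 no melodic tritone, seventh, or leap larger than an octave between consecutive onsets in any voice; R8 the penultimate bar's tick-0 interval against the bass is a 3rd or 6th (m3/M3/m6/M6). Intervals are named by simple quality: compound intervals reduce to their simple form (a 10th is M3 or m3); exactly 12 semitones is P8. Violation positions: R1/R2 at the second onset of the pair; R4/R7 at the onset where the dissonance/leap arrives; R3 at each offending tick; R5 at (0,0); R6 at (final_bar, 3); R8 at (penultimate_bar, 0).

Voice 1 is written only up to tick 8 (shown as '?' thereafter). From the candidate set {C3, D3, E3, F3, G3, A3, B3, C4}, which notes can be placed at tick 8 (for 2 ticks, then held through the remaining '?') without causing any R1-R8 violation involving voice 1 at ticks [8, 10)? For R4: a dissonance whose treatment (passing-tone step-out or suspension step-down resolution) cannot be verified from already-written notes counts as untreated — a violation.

C3: violates R7
D3: violates R4
E3: legal
F3: violates R4,R7
G3: legal
A3: legal
B3: violates R4
C4: violates R1

{A3, E3, G3}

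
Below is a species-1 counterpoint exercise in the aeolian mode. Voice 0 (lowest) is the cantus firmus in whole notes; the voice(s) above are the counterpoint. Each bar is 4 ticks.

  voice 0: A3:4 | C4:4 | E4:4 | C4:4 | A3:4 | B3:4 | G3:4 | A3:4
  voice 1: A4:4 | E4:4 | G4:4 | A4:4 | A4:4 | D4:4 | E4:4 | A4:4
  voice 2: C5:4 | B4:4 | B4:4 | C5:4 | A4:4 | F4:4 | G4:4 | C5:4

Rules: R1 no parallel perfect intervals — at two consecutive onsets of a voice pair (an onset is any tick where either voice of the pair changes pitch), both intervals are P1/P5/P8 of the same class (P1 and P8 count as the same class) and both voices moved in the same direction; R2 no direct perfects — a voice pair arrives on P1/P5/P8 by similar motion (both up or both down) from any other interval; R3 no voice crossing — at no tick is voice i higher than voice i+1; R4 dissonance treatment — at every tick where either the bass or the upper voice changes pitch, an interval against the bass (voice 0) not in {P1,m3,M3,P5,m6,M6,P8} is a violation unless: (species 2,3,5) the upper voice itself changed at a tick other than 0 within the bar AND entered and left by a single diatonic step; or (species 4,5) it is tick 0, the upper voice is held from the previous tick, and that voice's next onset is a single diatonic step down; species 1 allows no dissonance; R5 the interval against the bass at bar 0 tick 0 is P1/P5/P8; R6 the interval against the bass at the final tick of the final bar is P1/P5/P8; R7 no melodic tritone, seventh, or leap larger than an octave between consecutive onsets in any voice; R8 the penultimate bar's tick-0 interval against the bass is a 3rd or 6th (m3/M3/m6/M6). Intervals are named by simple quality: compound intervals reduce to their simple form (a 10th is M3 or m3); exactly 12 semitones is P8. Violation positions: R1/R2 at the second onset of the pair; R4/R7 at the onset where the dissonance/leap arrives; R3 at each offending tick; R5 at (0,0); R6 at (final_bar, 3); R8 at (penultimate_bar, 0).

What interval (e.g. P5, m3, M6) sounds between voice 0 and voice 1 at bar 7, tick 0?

voice 0=A3 voice 1=A4 -> P8

P8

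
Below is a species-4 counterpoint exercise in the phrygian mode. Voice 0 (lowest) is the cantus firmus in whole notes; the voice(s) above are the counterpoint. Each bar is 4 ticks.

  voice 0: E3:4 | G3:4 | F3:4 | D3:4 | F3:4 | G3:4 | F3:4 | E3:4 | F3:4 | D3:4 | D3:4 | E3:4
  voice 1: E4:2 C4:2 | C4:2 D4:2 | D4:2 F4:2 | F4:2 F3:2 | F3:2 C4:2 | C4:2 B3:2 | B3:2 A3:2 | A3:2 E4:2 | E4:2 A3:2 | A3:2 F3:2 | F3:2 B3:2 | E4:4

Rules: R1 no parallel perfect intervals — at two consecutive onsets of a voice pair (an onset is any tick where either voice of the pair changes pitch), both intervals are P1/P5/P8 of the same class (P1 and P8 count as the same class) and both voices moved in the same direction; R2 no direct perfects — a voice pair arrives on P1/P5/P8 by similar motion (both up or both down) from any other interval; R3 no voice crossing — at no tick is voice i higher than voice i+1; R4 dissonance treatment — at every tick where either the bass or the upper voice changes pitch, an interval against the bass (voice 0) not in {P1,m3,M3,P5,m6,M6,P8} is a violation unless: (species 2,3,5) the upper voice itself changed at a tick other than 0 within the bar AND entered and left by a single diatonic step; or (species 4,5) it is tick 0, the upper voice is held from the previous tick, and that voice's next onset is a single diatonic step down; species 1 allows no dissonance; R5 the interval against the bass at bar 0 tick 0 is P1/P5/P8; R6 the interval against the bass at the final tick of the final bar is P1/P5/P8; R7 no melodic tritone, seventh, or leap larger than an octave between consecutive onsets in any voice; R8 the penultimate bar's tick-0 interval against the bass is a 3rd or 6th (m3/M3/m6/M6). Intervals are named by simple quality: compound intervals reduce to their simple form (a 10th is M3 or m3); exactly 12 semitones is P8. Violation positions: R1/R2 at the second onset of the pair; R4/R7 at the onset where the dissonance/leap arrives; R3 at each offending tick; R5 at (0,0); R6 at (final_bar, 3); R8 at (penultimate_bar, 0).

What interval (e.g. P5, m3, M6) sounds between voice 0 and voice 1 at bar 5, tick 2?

voice 0=G3 voice 1=B3 -> M3

M3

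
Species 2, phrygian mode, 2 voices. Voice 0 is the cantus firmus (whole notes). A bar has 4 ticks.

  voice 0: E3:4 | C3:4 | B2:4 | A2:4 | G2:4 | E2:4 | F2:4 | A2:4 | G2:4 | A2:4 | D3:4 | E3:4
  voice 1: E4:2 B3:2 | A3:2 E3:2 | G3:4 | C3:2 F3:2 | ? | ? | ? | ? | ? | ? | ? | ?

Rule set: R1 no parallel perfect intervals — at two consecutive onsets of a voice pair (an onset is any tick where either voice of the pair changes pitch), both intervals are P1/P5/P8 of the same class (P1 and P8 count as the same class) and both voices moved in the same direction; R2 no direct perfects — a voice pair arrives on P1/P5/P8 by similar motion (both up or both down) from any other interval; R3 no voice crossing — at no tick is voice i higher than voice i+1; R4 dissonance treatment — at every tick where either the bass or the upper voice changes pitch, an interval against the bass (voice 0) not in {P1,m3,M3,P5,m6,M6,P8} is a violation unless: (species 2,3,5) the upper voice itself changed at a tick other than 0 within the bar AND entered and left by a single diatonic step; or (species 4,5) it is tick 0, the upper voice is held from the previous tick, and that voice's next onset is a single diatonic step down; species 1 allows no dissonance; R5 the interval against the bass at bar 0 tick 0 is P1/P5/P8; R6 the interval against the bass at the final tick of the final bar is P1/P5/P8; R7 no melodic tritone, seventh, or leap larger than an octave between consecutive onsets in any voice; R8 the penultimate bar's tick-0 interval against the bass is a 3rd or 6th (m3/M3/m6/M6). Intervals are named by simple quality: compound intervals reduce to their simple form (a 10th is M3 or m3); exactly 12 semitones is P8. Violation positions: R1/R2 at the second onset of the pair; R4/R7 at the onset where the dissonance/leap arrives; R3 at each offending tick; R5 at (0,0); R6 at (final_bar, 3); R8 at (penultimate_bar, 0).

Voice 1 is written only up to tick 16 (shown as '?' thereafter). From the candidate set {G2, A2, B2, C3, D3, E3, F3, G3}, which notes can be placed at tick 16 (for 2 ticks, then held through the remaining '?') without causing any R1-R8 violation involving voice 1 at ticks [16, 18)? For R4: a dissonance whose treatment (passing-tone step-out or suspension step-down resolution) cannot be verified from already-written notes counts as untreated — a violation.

G2: violates R2,R7
A2: violates R4
B2: violates R7
C3: violates R4
D3: violates R2
E3: legal
F3: violates R4
G3: legal

{E3, G3}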